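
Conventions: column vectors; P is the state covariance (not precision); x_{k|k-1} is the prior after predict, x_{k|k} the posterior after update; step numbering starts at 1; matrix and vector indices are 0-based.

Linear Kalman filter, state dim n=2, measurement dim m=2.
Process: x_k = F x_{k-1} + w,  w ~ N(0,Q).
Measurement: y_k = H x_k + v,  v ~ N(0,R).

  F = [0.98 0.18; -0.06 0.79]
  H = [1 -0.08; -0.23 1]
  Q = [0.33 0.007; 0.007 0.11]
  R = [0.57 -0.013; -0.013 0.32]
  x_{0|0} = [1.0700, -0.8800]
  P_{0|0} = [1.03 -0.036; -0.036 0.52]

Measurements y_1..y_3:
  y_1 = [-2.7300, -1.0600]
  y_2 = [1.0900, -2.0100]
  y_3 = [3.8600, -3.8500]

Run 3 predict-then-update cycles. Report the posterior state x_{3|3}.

x_post = [2.0408, -1.7843]

step 1: x^-=[0.8902, -0.7594]  P^-=[1.3234 -0.0071; -0.0071 0.4417]  S=[1.8973 -0.3599; -0.3599 0.8349]  K=[0.6829 -0.0787; 0.0853 0.5677]  nu=[-3.6810, -0.0959]  x^+=[-1.6158, -1.1279]  P^+=[0.3948 0.0567; 0.0567 0.1936]
step 2: x^-=[-1.7866, -0.7941]  P^-=[0.7355 0.0546; 0.0546 0.2269]  S=[1.2982 -0.1447; -0.1447 0.5606]  K=[0.5564 -0.0607; 0.0728 0.4010]  nu=[2.8130, -1.6268]  x^+=[-0.1226, -1.2417]  P^+=[0.3217 0.0473; 0.0473 0.1383]
step 3: x^-=[-0.3437, -0.9736]  P^-=[0.6602 0.0439; 0.0439 0.1930]  S=[1.2244 -0.1356; -0.1356 0.5277]  K=[0.5287 -0.0687; 0.0634 0.3628]  nu=[4.1258, -2.9554]  x^+=[2.0408, -1.7843]  P^+=[0.3056 0.0414; 0.0414 0.1248]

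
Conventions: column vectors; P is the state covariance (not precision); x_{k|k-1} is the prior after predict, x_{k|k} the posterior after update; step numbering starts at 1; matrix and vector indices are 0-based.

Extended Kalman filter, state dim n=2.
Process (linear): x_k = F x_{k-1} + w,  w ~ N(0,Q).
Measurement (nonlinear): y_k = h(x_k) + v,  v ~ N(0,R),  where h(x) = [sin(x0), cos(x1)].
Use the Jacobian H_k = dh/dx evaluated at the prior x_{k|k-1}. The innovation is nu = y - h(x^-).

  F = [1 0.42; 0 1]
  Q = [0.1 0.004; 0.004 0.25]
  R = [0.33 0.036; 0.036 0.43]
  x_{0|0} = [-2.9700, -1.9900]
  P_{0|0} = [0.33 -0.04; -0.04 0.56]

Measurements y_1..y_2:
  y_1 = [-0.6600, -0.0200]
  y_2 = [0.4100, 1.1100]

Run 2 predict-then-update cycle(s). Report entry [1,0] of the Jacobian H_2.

H_jac[1,0] = 0.0000

step 1: x^-=[-3.8058, -1.9900]  P^-=[0.4952 0.1992; 0.1992 0.8100]  H_jac=[-0.7874 0.0000; 0.0000 0.9134]  S=[0.6370 -0.1073; -0.1073 1.1058]  K=[-0.5941 0.1069; -0.1358 0.6559]  nu=[-1.2764, 0.3870]  x^+=[-3.0061, -1.5628]  P^+=[0.2441 0.0269; 0.0269 0.3034]
step 2: x^-=[-3.6625, -1.5628]  P^-=[0.4202 0.1584; 0.1584 0.5534]  H_jac=[-0.8674 0.0000; 0.0000 1.0000]  S=[0.6461 -0.1013; -0.1013 0.9834]  K=[-0.5477 0.1046; -0.1263 0.5497]  nu=[-0.0877, 1.1020]  x^+=[-3.4992, -0.9459]  P^+=[0.2040 0.0253; 0.0253 0.2318]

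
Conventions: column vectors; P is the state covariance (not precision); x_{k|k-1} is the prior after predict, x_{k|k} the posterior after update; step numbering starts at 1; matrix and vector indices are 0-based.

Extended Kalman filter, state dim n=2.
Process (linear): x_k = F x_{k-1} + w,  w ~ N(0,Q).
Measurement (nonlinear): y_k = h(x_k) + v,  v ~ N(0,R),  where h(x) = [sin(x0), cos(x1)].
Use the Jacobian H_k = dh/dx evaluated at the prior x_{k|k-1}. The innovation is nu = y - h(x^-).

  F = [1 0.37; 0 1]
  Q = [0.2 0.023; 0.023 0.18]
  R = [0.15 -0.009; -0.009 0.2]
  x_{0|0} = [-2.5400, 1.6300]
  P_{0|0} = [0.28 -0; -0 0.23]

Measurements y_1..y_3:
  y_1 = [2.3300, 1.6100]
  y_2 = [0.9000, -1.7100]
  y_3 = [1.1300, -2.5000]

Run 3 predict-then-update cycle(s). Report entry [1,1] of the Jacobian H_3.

step 1: x^-=[-1.9369, 1.6300]  P^-=[0.5115 0.1081; 0.1081 0.4100]  H_jac=[-0.3580 0.0000; 0.0000 -0.9982]  S=[0.2155 0.0296; 0.0296 0.6086]  K=[-0.8307 -0.1369; -0.0877 -0.6683]  nu=[3.2637, 1.6692]  x^+=[-4.8764, 0.2284]  P^+=[0.3446 0.0199; 0.0199 0.1331]
step 2: x^-=[-4.7919, 0.2284]  P^-=[0.5776 0.0922; 0.0922 0.3131]  H_jac=[0.0794 0.0000; 0.0000 -0.2264]  S=[0.1536 -0.0107; -0.0107 0.2161]  K=[0.2929 -0.0822; 0.0250 -0.3269]  nu=[-0.0968, -2.6840]  x^+=[-4.5998, 1.1034]  P^+=[0.5624 0.0842; 0.0842 0.2897]
step 3: x^-=[-4.1915, 1.1034]  P^-=[0.8644 0.2144; 0.2144 0.4697]  H_jac=[-0.4977 0.0000; 0.0000 -0.8928]  S=[0.3641 0.0863; 0.0863 0.5744]  K=[-1.1433 -0.1616; -0.1245 -0.7114]  nu=[0.2626, -2.9505]  x^+=[-4.0151, 3.1697]  P^+=[0.3417 0.0247; 0.0247 0.1581]

H_jac[1,1] = -0.8928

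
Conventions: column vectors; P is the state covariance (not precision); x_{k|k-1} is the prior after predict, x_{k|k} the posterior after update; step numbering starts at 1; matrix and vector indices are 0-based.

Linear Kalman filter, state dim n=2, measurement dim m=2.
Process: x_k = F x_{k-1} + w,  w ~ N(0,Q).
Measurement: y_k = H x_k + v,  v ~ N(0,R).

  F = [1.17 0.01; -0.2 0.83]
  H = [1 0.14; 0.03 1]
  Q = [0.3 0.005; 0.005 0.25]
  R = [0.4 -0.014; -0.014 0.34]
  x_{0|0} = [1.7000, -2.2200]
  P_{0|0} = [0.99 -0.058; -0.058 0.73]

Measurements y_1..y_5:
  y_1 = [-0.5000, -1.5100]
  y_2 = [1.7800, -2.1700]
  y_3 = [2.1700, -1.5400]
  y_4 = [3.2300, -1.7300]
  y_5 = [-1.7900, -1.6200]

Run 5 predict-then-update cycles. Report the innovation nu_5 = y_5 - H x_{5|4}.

step 1: x^-=[1.9668, -2.1826]  P^-=[1.6539 -0.2768; -0.2768 0.8118]  S=[1.9923 -0.1287; -0.1287 1.1366]  K=[0.8037 -0.1089; -0.0365 0.7027]  nu=[-2.1612, 0.6136]  x^+=[0.1631, -1.6725]  P^+=[0.3311 -0.0582; -0.0582 0.2412]
step 2: x^-=[0.1741, -1.4208]  P^-=[0.7520 -0.1269; -0.1269 0.4487]  S=[1.1252 -0.0560; -0.0560 0.7818]  K=[0.6482 -0.0870; -0.0287 0.5670]  nu=[1.8048, -0.7544]  x^+=[1.4095, -1.9004]  P^+=[0.2670 -0.0467; -0.0467 0.1946]
step 3: x^-=[1.6301, -1.8592]  P^-=[0.6644 -0.1011; -0.1011 0.4102]  S=[1.0442 -0.0381; -0.0381 0.7448]  K=[0.6200 -0.0772; -0.0219 0.5456]  nu=[0.8002, 0.2703]  x^+=[2.1053, -1.7292]  P^+=[0.2550 -0.0426; -0.0426 0.1871]
step 4: x^-=[2.4459, -1.8563]  P^-=[0.6481 -0.0944; -0.0944 0.4032]  S=[1.0296 -0.0329; -0.0329 0.7381]  K=[0.6143 -0.0742; -0.0195 0.5416]  nu=[1.0439, 0.0530]  x^+=[3.0833, -1.8481]  P^+=[0.2525 -0.0414; -0.0414 0.1856]
step 5: x^-=[3.5890, -2.1505]  P^-=[0.6448 -0.0927; -0.0927 0.4017]  S=[1.0267 -0.0315; -0.0315 0.7368]  K=[0.6131 -0.0733; -0.0189 0.5407]  nu=[-5.0779, 0.4229]  x^+=[0.4446, -1.8259]  P^+=[0.2520 -0.0411; -0.0411 0.1853]

innov = [-5.0779, 0.4229]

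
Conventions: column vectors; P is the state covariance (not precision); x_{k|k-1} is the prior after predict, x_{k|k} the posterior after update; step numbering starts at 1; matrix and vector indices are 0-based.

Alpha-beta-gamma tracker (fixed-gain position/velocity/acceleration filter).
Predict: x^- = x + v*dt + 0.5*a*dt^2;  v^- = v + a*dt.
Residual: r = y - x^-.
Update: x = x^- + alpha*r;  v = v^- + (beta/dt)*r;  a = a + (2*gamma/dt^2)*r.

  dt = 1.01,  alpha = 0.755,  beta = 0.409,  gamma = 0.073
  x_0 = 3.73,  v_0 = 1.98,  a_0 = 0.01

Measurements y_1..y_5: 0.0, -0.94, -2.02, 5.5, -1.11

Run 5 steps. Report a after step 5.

a_post = -0.1291

step 1: x_pred=5.7349  r=-5.7349  x^+=1.4051  v^+=-0.3323  a^+=-0.8108
step 2: x_pred=0.6559  r=-1.5959  x^+=-0.5490  v^+=-1.7974  a^+=-1.0392
step 3: x_pred=-2.8945  r=0.8745  x^+=-2.2342  v^+=-2.4929  a^+=-0.9141
step 4: x_pred=-5.2183  r=10.7183  x^+=2.8740  v^+=0.9243  a^+=0.6200
step 5: x_pred=4.1237  r=-5.2337  x^+=0.1723  v^+=-0.5690  a^+=-0.1291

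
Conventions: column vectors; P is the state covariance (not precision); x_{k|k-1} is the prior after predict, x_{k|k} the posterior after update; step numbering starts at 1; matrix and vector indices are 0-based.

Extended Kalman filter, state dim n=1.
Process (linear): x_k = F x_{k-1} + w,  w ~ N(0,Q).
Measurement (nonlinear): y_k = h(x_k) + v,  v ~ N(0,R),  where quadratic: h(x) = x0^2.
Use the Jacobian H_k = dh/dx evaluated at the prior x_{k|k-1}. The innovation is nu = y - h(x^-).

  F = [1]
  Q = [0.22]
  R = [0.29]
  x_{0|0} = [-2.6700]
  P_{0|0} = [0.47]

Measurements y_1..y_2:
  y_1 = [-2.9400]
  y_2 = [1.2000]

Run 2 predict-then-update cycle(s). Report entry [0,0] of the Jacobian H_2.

H_jac[0,0] = -1.6237

step 1: x^-=[-2.6700]  P^-=[0.6900]  H_jac=[-5.3400]  S=[19.9658]  K=[-0.1845]  nu=[-10.0689]  x^+=[-0.8118]  P^+=[0.0100]
step 2: x^-=[-0.8118]  P^-=[0.2300]  H_jac=[-1.6237]  S=[0.8964]  K=[-0.4166]  nu=[0.5409]  x^+=[-1.0372]  P^+=[0.0744]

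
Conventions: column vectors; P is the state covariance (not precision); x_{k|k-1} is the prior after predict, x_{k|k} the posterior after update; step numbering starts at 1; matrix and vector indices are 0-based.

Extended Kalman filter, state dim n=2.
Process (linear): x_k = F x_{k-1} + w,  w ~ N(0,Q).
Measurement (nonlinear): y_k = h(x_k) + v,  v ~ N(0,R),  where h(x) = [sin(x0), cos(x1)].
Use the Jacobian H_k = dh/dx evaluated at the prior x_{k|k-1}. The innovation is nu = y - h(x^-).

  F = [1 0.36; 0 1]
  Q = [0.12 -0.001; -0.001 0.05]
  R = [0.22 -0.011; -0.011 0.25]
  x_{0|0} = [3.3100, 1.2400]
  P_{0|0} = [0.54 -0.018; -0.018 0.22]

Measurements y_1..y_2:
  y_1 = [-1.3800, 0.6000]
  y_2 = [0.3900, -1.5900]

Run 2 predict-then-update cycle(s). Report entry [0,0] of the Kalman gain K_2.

K[0,0] = 0.1461

step 1: x^-=[3.7564, 1.2400]  P^-=[0.6756 0.0602; 0.0602 0.2700]  H_jac=[-0.8169 0.0000; 0.0000 -0.9458]  S=[0.6708 0.0355; 0.0355 0.4915]  K=[-0.8197 -0.0566; -0.0460 -0.5162]  nu=[-0.8032, 0.2752]  x^+=[4.3992, 1.1349]  P^+=[0.2200 0.0054; 0.0054 0.1359]
step 2: x^-=[4.8077, 1.1349]  P^-=[0.3615 0.0534; 0.0534 0.1859]  H_jac=[0.0952 0.0000; 0.0000 -0.9065]  S=[0.2233 -0.0156; -0.0156 0.4028]  K=[0.1461 -0.1144; -0.0065 -0.4187]  nu=[1.3855, -2.0123]  x^+=[5.2405, 1.9683]  P^+=[0.3510 0.0333; 0.0333 0.1154]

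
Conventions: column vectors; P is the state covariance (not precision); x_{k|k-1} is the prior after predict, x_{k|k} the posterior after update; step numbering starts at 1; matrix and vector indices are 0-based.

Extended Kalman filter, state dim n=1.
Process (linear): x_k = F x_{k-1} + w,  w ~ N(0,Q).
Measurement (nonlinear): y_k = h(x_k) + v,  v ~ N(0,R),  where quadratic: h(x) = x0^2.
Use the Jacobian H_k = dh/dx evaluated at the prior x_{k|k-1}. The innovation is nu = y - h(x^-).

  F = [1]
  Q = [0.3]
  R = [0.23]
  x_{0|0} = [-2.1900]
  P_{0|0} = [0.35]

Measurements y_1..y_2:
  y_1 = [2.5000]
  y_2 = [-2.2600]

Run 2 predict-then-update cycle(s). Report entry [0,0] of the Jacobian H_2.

H_jac[0,0] = -3.3505

step 1: x^-=[-2.1900]  P^-=[0.6500]  H_jac=[-4.3800]  S=[12.6999]  K=[-0.2242]  nu=[-2.2961]  x^+=[-1.6753]  P^+=[0.0118]
step 2: x^-=[-1.6753]  P^-=[0.3118]  H_jac=[-3.3505]  S=[3.7300]  K=[-0.2801]  nu=[-5.0665]  x^+=[-0.2564]  P^+=[0.0192]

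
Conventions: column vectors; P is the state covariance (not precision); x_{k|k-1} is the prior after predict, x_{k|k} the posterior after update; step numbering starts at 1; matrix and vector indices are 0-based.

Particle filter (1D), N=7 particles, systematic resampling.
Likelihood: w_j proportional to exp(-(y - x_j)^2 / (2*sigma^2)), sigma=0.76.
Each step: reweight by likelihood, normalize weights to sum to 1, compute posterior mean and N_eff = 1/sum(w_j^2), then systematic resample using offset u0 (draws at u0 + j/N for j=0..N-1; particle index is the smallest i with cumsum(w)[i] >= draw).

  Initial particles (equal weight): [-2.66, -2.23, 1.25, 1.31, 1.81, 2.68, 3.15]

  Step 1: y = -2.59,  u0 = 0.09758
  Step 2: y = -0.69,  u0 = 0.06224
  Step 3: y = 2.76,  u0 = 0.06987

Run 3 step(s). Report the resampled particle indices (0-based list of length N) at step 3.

resampled_idx = [2, 3, 3, 4, 5, 5, 6]

step 1: w=[0.5270, 0.4730, 0.0000, 0.0000, 0.0000, 0.0000, 0.0000]  mean=-2.4566  Neff=1.9942  idx=[0, 0, 0, 0, 1, 1, 1]
step 2: w=[0.0663, 0.0663, 0.0663, 0.0663, 0.2449, 0.2449, 0.2449]  mean=-2.3441  Neff=5.0622  idx=[0, 3, 4, 4, 5, 6, 6]
step 3: w=[0.0041, 0.0041, 0.1984, 0.1984, 0.1984, 0.1984, 0.1984]  mean=-2.2335  Neff=5.0825  idx=[2, 3, 3, 4, 5, 5, 6]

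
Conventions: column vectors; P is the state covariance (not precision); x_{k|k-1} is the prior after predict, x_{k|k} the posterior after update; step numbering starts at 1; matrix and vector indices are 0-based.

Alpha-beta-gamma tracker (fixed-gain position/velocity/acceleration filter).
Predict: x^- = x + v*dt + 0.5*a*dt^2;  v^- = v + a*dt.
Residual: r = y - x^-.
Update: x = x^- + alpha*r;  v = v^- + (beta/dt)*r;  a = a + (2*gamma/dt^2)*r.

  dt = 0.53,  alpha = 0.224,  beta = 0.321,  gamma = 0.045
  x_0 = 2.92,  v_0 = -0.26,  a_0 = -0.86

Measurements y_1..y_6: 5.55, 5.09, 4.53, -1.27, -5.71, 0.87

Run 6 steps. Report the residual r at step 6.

resid = 5.3656

step 1: x_pred=2.6614  r=2.8886  x^+=3.3085  v^+=1.0337  a^+=0.0655
step 2: x_pred=3.8655  r=1.2245  x^+=4.1398  v^+=1.8100  a^+=0.4578
step 3: x_pred=5.1634  r=-0.6334  x^+=5.0215  v^+=1.6690  a^+=0.2549
step 4: x_pred=5.9419  r=-7.2119  x^+=4.3265  v^+=-2.5639  a^+=-2.0558
step 5: x_pred=2.6789  r=-8.3889  x^+=0.7998  v^+=-8.7342  a^+=-4.7436
step 6: x_pred=-4.4956  r=5.3656  x^+=-3.2937  v^+=-7.9986  a^+=-3.0245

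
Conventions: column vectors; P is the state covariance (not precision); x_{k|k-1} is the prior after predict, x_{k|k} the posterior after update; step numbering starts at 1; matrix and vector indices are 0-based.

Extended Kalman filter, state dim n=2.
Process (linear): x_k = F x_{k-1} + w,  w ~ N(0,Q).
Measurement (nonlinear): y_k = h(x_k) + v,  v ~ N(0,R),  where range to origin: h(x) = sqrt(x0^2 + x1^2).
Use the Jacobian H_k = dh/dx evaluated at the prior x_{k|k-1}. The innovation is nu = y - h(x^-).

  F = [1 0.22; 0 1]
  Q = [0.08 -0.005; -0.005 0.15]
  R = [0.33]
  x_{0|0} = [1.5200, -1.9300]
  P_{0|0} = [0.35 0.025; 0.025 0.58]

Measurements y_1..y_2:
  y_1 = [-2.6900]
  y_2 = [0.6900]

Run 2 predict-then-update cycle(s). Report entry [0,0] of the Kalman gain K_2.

K[0,0] = 0.5163

step 1: x^-=[1.0954, -1.9300]  P^-=[0.4691 0.1476; 0.1476 0.7300]  H_jac=[0.4936 -0.8697]  S=[0.8697]  K=[0.1186; -0.6462]  nu=[-4.9092]  x^+=[0.5130, 1.2424]  P^+=[0.4568 0.2143; 0.2143 0.3668]
step 2: x^-=[0.7864, 1.2424]  P^-=[0.6489 0.2900; 0.2900 0.5168]  H_jac=[0.5348 0.8450]  S=[1.1467]  K=[0.5163; 0.5161]  nu=[-0.7803]  x^+=[0.3835, 0.8397]  P^+=[0.3432 -0.0156; -0.0156 0.2114]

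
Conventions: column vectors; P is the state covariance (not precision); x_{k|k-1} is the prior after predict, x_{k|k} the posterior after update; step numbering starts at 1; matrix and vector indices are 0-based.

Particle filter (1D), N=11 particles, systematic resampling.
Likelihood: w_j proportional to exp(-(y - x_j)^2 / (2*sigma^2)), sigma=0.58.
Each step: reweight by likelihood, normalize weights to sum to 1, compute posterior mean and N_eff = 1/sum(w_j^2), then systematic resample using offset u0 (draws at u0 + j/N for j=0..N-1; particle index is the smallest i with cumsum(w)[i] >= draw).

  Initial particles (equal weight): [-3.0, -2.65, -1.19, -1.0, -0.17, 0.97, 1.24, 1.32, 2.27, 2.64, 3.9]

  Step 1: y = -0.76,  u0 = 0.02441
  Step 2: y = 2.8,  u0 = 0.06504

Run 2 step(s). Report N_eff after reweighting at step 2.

N_eff = 3.0021

step 1: w=[0.0003, 0.0022, 0.3310, 0.3999, 0.2597, 0.0051, 0.0011, 0.0007, 0.0000, 0.0000, 0.0000]  mean=-0.8372  Neff=2.9674  idx=[2, 2, 2, 2, 3, 3, 3, 3, 4, 4, 4]
step 2: w=[0.0000, 0.0000, 0.0000, 0.0000, 0.0001, 0.0001, 0.0001, 0.0001, 0.3332, 0.3332, 0.3332]  mean=-0.1703  Neff=3.0021  idx=[8, 8, 8, 9, 9, 9, 9, 10, 10, 10, 10]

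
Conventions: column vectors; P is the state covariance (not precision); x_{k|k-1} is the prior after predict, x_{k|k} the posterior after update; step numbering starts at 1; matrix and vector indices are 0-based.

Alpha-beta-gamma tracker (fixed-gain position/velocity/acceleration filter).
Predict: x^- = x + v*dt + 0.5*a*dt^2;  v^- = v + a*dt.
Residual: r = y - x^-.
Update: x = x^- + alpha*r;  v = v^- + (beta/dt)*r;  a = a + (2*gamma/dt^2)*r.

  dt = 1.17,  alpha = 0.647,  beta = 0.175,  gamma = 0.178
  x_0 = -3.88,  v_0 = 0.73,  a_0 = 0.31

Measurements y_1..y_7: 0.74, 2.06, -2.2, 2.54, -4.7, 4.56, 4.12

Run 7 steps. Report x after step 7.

step 1: x_pred=-2.8137  r=3.5537  x^+=-0.5145  v^+=1.6242  a^+=1.2342
step 2: x_pred=2.2306  r=-0.1706  x^+=2.1202  v^+=3.0427  a^+=1.1898
step 3: x_pred=6.4946  r=-8.6946  x^+=0.8692  v^+=3.1343  a^+=-1.0713
step 4: x_pred=3.8031  r=-1.2631  x^+=2.9859  v^+=1.6920  a^+=-1.3998
step 5: x_pred=4.0074  r=-8.7074  x^+=-1.6263  v^+=-1.2482  a^+=-3.6643
step 6: x_pred=-5.5947  r=10.1547  x^+=0.9754  v^+=-4.0165  a^+=-1.0234
step 7: x_pred=-4.4244  r=8.5444  x^+=1.1038  v^+=-3.9359  a^+=1.1987

x_post = 1.1038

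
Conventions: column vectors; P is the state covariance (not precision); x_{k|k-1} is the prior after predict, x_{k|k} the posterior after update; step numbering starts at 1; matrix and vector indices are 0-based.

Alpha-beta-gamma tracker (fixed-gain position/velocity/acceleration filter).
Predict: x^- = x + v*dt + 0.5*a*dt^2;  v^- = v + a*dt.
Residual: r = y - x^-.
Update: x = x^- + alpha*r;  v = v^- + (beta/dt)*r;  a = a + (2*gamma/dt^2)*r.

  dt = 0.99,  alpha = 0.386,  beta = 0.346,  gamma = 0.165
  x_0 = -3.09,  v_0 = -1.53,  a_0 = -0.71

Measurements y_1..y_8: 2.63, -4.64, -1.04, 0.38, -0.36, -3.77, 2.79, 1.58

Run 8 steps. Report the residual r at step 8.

step 1: x_pred=-4.9526  r=7.5826  x^+=-2.0257  v^+=0.4172  a^+=1.8431
step 2: x_pred=-0.7095  r=-3.9305  x^+=-2.2267  v^+=0.8682  a^+=0.5197
step 3: x_pred=-1.1125  r=0.0725  x^+=-1.0845  v^+=1.4080  a^+=0.5441
step 4: x_pred=0.5760  r=-0.1960  x^+=0.5004  v^+=1.8782  a^+=0.4781
step 5: x_pred=2.5940  r=-2.9540  x^+=1.4538  v^+=1.3191  a^+=-0.5165
step 6: x_pred=2.5065  r=-6.2765  x^+=0.0838  v^+=-1.3859  a^+=-2.6298
step 7: x_pred=-2.5770  r=5.3670  x^+=-0.5053  v^+=-2.1137  a^+=-0.8228
step 8: x_pred=-3.0011  r=4.5811  x^+=-1.2328  v^+=-1.3271  a^+=0.7197

resid = 4.5811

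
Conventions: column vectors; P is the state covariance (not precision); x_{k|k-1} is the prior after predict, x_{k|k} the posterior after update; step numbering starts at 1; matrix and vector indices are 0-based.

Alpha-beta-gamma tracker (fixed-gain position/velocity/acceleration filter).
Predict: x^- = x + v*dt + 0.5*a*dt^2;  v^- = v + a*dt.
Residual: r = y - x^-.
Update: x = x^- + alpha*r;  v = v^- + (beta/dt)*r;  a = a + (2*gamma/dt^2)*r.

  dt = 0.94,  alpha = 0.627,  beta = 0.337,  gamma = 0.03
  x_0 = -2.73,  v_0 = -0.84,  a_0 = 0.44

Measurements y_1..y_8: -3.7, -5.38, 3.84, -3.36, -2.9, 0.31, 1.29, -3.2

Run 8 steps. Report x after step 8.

step 1: x_pred=-3.3252  r=-0.3748  x^+=-3.5602  v^+=-0.5608  a^+=0.4146
step 2: x_pred=-3.9042  r=-1.4758  x^+=-4.8295  v^+=-0.7002  a^+=0.3143
step 3: x_pred=-5.3488  r=9.1888  x^+=0.4126  v^+=2.8896  a^+=0.9383
step 4: x_pred=3.5433  r=-6.9033  x^+=-0.7851  v^+=1.2967  a^+=0.4695
step 5: x_pred=0.6412  r=-3.5412  x^+=-1.5791  v^+=0.4685  a^+=0.2291
step 6: x_pred=-1.0376  r=1.3476  x^+=-0.1926  v^+=1.1669  a^+=0.3206
step 7: x_pred=1.0459  r=0.2441  x^+=1.1989  v^+=1.5558  a^+=0.3372
step 8: x_pred=2.8103  r=-6.0103  x^+=-0.9582  v^+=-0.2821  a^+=-0.0710

x_post = -0.9582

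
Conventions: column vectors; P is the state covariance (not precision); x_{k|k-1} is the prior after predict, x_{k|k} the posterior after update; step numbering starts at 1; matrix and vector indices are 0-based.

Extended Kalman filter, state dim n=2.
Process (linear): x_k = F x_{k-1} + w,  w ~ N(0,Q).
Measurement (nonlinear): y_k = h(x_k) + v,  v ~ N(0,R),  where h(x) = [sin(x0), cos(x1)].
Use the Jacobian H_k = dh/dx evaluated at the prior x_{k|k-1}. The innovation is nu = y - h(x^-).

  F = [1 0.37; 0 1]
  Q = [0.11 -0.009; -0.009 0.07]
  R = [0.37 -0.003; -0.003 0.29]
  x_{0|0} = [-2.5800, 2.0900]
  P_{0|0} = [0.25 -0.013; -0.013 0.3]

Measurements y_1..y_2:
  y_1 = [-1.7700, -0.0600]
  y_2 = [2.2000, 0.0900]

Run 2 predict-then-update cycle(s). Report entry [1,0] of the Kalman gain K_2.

step 1: x^-=[-1.8067, 2.0900]  P^-=[0.3914 0.0890; 0.0890 0.3700]  H_jac=[-0.2337 0.0000; 0.0000 -0.8682]  S=[0.3914 0.0151; 0.0151 0.5689]  K=[-0.2288 -0.1298; -0.0315 -0.5638]  nu=[-0.7977, 0.4362]  x^+=[-1.6808, 1.8692]  P^+=[0.3605 0.0426; 0.0426 0.1882]
step 2: x^-=[-0.9892, 1.8692]  P^-=[0.5278 0.1032; 0.1032 0.2582]  H_jac=[0.5493 0.0000; 0.0000 -0.9558]  S=[0.5293 -0.0572; -0.0572 0.5259]  K=[0.5338 -0.1295; 0.0571 -0.4631]  nu=[3.0356, 0.3839]  x^+=[0.5814, 1.8646]  P^+=[0.3602 0.0410; 0.0410 0.1407]

K[1,0] = 0.0571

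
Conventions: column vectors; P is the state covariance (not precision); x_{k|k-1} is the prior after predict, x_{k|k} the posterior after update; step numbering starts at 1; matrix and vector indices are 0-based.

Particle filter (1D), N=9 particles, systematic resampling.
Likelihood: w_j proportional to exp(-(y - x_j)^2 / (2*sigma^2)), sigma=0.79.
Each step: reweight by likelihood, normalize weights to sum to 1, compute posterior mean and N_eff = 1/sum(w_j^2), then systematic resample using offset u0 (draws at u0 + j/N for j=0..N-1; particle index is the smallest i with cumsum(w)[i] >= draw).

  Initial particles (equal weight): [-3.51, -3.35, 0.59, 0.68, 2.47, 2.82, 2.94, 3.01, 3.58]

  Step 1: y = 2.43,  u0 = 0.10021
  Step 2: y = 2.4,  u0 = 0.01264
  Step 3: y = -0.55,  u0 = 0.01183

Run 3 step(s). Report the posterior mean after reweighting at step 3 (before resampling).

post_mean = 2.5419

step 1: w=[0.0000, 0.0000, 0.0168, 0.0217, 0.2523, 0.2236, 0.2051, 0.1929, 0.0876]  mean=2.7756  Neff=4.9660  idx=[4, 4, 5, 5, 6, 6, 7, 7, 8]
step 2: w=[0.1398, 0.1398, 0.1219, 0.1219, 0.1111, 0.1111, 0.1042, 0.1042, 0.0460]  mean=2.8234  Neff=8.5233  idx=[0, 0, 1, 2, 3, 4, 5, 6, 7]
step 3: w=[0.2761, 0.2761, 0.2761, 0.0460, 0.0460, 0.0238, 0.0238, 0.0160, 0.0160]  mean=2.5419  Neff=4.2628  idx=[0, 0, 0, 1, 1, 2, 2, 2, 4]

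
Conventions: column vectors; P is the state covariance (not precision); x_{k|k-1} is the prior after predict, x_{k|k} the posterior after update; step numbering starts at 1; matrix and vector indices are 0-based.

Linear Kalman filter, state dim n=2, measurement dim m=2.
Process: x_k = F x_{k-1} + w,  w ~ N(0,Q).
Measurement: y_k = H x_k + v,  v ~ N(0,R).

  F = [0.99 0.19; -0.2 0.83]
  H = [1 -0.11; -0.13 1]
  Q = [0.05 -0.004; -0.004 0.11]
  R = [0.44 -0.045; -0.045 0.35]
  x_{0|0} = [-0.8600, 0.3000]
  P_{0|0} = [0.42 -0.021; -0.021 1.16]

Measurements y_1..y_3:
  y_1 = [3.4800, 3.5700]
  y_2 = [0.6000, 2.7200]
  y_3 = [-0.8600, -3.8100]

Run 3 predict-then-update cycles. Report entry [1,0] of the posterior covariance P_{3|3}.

P_post[1,0] = 0.0054

step 1: x^-=[-0.7944, 0.4210]  P^-=[0.4956 0.0793; 0.0793 0.9329]  S=[0.9295 -0.1316; -0.1316 1.2707]  K=[0.5333 0.0669; 0.0789 0.7342]  nu=[4.3207, 3.0457]  x^+=[1.7139, 2.9982]  P^+=[0.2349 0.0300; 0.0300 0.2573]
step 2: x^-=[2.2664, 2.1457]  P^-=[0.3008 0.0136; 0.0136 0.2867]  S=[0.7413 -0.1019; -0.1019 0.6383]  K=[0.4072 0.0250; 0.0379 0.4525]  nu=[-1.4303, 0.8689]  x^+=[1.7056, 2.4846]  P^+=[0.1796 0.0138; 0.0138 0.1585]
step 3: x^-=[2.1606, 1.7211]  P^-=[0.2369 -0.0038; -0.0038 0.2218]  S=[0.6804 -0.1040; -0.1040 0.5768]  K=[0.3492 0.0030; 0.0180 0.3886]  nu=[-2.8313, -5.2502]  x^+=[1.1559, -0.3702]  P^+=[0.1541 0.0054; 0.0054 0.1359]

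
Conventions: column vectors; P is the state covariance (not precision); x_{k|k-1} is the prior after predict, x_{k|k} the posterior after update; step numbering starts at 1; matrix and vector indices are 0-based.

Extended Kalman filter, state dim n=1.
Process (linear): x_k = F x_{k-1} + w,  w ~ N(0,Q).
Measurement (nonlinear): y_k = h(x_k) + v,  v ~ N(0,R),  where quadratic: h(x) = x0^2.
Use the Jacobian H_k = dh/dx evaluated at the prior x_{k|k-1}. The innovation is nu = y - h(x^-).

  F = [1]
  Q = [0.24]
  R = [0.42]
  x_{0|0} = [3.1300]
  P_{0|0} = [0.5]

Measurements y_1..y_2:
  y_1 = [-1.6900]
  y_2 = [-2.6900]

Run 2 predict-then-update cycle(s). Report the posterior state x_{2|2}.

step 1: x^-=[3.1300]  P^-=[0.7400]  H_jac=[6.2600]  S=[29.4188]  K=[0.1575]  nu=[-11.4869]  x^+=[1.3212]  P^+=[0.0106]
step 2: x^-=[1.3212]  P^-=[0.2506]  H_jac=[2.6425]  S=[2.1696]  K=[0.3052]  nu=[-4.4356]  x^+=[-0.0324]  P^+=[0.0485]

x_post = [-0.0324]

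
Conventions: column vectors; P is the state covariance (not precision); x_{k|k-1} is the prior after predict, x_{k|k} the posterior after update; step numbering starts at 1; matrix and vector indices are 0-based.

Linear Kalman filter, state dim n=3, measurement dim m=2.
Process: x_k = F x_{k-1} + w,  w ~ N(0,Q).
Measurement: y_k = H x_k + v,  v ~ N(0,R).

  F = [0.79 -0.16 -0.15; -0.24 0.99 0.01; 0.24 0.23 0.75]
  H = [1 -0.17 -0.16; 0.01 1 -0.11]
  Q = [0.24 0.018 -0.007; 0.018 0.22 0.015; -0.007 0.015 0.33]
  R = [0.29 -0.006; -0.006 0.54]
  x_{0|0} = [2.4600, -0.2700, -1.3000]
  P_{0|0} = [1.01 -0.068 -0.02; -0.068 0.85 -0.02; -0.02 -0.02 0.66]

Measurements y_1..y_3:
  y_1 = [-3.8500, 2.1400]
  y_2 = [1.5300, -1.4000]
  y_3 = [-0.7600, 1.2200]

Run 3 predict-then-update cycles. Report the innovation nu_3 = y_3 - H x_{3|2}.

innov = [-1.0081, 1.0941]

step 1: x^-=[2.1816, -0.8707, -0.4467]  P^-=[0.9279 -0.3628 0.0612; -0.3628 1.1433 0.1316; 0.0612 0.1316 0.7828]  S=[1.3819 -0.5649; -0.5649 1.6566]  K=[0.7206 0.0283; -0.1635 0.6235; -0.0595 0.0075]  nu=[-6.2511, 2.9397]  x^+=[-2.2396, 1.9845, -0.0528]  P^+=[0.2321 0.0221 0.1222; 0.0221 0.3472 0.0887; 0.1222 0.0887 0.7773]
step 2: x^-=[-2.0789, 2.5016, -0.1207]  P^-=[0.3810 -0.0720 -0.0058; -0.0720 0.5644 0.1349; -0.0058 0.1349 0.8760]  S=[0.7434 -0.1730; -0.1730 1.0840]  K=[0.5356 0.0232; -0.1424 0.4836; -0.2274 -0.0008]  nu=[4.0149, -3.8941]  x^+=[-0.0188, 0.0465, -1.0305]  P^+=[0.1714 0.0168 0.0838; 0.0168 0.2720 0.0922; 0.0838 0.0922 0.8376]
step 3: x^-=[0.1323, 0.0403, -0.7667]  P^-=[0.3531 -0.0552 -0.0440; -0.0552 0.4900 0.1302; -0.0440 0.1302 0.8893]  S=[0.7200 -0.1387; -0.1387 1.0111]  K=[0.5180 0.0247; -0.1343 0.4514; -0.2910 -0.0083]  nu=[-1.0081, 1.0941]  x^+=[-0.3629, 0.6696, -0.4824]  P^+=[0.1628 0.0156 0.0632; 0.0156 0.2541 0.0878; 0.0632 0.0878 0.8289]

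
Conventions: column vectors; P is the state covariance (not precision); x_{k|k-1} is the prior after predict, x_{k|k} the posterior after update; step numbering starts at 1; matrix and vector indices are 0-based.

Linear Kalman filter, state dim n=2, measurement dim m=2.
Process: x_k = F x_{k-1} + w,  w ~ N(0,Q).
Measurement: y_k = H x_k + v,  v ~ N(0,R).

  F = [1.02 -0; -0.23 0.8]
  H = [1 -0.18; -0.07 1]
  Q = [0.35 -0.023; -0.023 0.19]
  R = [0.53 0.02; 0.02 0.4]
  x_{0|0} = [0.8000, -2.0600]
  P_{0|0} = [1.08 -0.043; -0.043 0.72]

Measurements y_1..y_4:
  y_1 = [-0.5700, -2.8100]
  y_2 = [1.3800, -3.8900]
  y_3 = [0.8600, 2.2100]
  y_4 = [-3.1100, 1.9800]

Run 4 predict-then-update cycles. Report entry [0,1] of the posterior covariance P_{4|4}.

P_post[0,1] = 0.0092

step 1: x^-=[0.8160, -1.8320]  P^-=[1.4736 -0.3115; -0.3115 0.7238]  S=[2.1392 -0.5288; -0.5288 1.1746]  K=[0.7064 -0.0349; -0.0558 0.6096]  nu=[-1.7158, -0.9209]  x^+=[-0.3639, -2.2977]  P^+=[0.3785 0.0266; 0.0266 0.2446]
step 2: x^-=[-0.3712, -1.7544]  P^-=[0.7438 -0.0901; -0.0901 0.3568]  S=[1.3178 -0.1875; -0.1875 0.7730]  K=[0.5703 -0.0456; -0.0520 0.4571]  nu=[1.4354, -2.1616]  x^+=[0.5458, -2.8171]  P^+=[0.3039 0.0145; 0.0145 0.1828]
step 3: x^-=[0.5567, -2.3792]  P^-=[0.6662 -0.0825; -0.0825 0.3177]  S=[1.2362 -0.1674; -0.1674 0.7326]  K=[0.5439 -0.0520; -0.0549 0.4291]  nu=[-0.1250, 4.6282]  x^+=[0.2480, -0.3865]  P^+=[0.2891 0.0103; 0.0103 0.1713]
step 4: x^-=[0.2530, -0.3662]  P^-=[0.6508 -0.0824; -0.0824 0.3111]  S=[1.2205 -0.1650; -0.1650 0.7258]  K=[0.5380 -0.0540; -0.0561 0.4238]  nu=[-3.4289, 2.3639]  x^+=[-1.7195, 0.8280]  P^+=[0.2857 0.0092; 0.0092 0.1690]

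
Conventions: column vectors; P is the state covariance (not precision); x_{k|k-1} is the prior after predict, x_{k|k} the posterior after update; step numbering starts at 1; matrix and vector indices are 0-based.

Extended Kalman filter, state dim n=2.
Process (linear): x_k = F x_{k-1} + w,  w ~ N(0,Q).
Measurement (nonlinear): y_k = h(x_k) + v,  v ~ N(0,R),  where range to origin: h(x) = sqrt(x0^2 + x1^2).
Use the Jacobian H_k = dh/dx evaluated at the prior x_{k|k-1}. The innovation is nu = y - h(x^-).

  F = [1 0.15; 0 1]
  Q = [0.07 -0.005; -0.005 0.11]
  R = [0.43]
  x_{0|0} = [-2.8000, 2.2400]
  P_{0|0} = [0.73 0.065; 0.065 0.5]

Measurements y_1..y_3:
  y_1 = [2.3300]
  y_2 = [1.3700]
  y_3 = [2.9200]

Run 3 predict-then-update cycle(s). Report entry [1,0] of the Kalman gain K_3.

K[1,0] = 0.3541

step 1: x^-=[-2.4640, 2.2400]  P^-=[0.8308 0.1350; 0.1350 0.6100]  H_jac=[-0.7399 0.6727]  S=[1.0265]  K=[-0.5104; 0.3024]  nu=[-1.0000]  x^+=[-1.9536, 1.9376]  P^+=[0.5634 0.2934; 0.2934 0.5161]
step 2: x^-=[-1.6630, 1.9376]  P^-=[0.7330 0.3659; 0.3659 0.6261]  H_jac=[-0.6513 0.7588]  S=[0.7398]  K=[-0.2700; 0.3201]  nu=[-1.1834]  x^+=[-1.3434, 1.5588]  P^+=[0.6791 0.4298; 0.4298 0.5503]
step 3: x^-=[-1.1096, 1.5588]  P^-=[0.8904 0.5074; 0.5074 0.6603]  H_jac=[-0.5799 0.8147]  S=[0.6883]  K=[-0.1497; 0.3541]  nu=[1.0066]  x^+=[-1.2603, 1.9152]  P^+=[0.8750 0.5438; 0.5438 0.5740]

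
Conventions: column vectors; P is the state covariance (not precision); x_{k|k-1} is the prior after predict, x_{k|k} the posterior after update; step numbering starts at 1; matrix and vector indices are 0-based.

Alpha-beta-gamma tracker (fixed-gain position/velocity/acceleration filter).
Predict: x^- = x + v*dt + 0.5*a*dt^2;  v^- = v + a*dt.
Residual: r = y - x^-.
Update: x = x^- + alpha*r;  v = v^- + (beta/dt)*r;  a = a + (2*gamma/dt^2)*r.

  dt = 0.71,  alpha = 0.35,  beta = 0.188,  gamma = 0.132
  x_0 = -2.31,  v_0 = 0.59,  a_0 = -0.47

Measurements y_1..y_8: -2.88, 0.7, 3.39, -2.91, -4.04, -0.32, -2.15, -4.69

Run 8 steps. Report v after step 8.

step 1: x_pred=-2.0096  r=-0.8704  x^+=-2.3142  v^+=0.0258  a^+=-0.9259
step 2: x_pred=-2.5292  r=3.2292  x^+=-1.3990  v^+=0.2235  a^+=0.7653
step 3: x_pred=-1.0474  r=4.4374  x^+=0.5057  v^+=1.9419  a^+=3.0892
step 4: x_pred=2.6631  r=-5.5731  x^+=0.7125  v^+=2.6595  a^+=0.1706
step 5: x_pred=2.6438  r=-6.6838  x^+=0.3044  v^+=1.0109  a^+=-3.3298
step 6: x_pred=0.1829  r=-0.5029  x^+=0.0069  v^+=-1.4864  a^+=-3.5931
step 7: x_pred=-1.9541  r=-0.1959  x^+=-2.0227  v^+=-4.0894  a^+=-3.6957
step 8: x_pred=-5.8577  r=1.1677  x^+=-5.4490  v^+=-6.4042  a^+=-3.0842

v_post = -6.4042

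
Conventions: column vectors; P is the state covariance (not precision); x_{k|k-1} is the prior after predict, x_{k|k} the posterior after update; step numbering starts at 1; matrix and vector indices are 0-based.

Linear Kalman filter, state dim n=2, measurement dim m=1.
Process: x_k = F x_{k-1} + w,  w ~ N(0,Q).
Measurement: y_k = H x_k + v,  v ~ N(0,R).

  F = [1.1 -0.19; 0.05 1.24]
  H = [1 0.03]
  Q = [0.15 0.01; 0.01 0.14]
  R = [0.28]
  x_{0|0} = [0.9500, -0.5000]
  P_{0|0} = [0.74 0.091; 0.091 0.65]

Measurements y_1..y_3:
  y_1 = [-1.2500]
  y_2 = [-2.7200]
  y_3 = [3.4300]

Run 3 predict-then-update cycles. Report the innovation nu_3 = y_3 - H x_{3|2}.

innov = [5.5262]

step 1: x^-=[1.1400, -0.5725]  P^-=[1.0308 0.0208; 0.0208 1.1526]  S=[1.3131]  K=[0.7855; 0.0422]  nu=[-2.3728]  x^+=[-0.7239, -0.6726]  P^+=[0.2206 -0.0227; -0.0227 1.1502]
step 2: x^-=[-0.6684, -0.8702]  P^-=[0.4680 -0.2796; -0.2796 1.9063]  S=[0.7329]  K=[0.6271; -0.3035]  nu=[-2.0254]  x^+=[-1.9385, -0.2556]  P^+=[0.1798 -0.1401; -0.1401 1.8388]
step 3: x^-=[-2.0838, -0.4138]  P^-=[0.4925 -0.6032; -0.6032 2.9505]  S=[0.7390]  K=[0.6420; -0.6964]  nu=[5.5262]  x^+=[1.4639, -4.2625]  P^+=[0.1879 -0.2728; -0.2728 2.5921]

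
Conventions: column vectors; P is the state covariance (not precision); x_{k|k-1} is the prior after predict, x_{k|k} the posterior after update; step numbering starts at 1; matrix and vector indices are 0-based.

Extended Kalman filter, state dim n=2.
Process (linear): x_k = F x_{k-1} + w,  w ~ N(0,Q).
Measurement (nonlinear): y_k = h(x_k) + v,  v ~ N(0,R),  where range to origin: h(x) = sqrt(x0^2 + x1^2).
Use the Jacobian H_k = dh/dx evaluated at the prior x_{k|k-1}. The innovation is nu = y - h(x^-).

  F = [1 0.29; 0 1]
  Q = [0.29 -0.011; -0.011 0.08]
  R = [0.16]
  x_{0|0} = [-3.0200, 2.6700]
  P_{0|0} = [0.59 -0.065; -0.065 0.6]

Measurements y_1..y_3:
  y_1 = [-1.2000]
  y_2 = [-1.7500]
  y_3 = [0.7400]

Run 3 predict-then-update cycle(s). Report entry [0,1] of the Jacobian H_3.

step 1: x^-=[-2.2457, 2.6700]  P^-=[0.8928 0.0980; 0.0980 0.6800]  H_jac=[-0.6437 0.7653]  S=[0.8316]  K=[-0.6008; 0.5499]  nu=[-4.6888]  x^+=[0.5715, 0.0915]  P^+=[0.5926 0.3728; 0.3728 0.4285]
step 2: x^-=[0.5980, 0.0915]  P^-=[1.1348 0.4860; 0.4860 0.5085]  H_jac=[0.9885 0.1512]  S=[1.4258]  K=[0.8383; 0.3909]  nu=[-2.3550]  x^+=[-1.3762, -0.8291]  P^+=[0.1328 0.0188; 0.0188 0.2906]
step 3: x^-=[-1.6166, -0.8291]  P^-=[0.4582 0.0921; 0.0921 0.3706]  H_jac=[-0.8898 -0.4563]  S=[0.6747]  K=[-0.6665; -0.3721]  nu=[-1.0768]  x^+=[-0.8989, -0.4284]  P^+=[0.1584 -0.0752; -0.0752 0.2772]

H_jac[0,1] = -0.4563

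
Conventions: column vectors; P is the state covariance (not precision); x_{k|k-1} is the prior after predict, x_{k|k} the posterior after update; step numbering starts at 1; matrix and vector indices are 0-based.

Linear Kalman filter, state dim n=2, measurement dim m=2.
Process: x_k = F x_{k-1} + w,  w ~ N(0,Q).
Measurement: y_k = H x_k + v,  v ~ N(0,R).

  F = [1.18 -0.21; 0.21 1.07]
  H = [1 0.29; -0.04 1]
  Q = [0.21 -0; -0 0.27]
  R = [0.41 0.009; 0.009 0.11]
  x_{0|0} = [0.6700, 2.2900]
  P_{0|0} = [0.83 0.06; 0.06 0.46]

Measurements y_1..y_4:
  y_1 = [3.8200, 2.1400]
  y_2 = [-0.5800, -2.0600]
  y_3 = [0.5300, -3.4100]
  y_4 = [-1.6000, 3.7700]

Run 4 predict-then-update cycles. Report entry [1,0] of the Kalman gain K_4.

K[1,0] = 0.0454

step 1: x^-=[0.3097, 2.5910]  P^-=[1.3562 0.1754; 0.1754 0.8602]  S=[1.9403 0.3776; 0.3776 0.9584]  K=[0.7588 -0.1725; 0.0495 0.8708]  nu=[2.7589, -0.4386]  x^+=[2.4787, 2.3457]  P^+=[0.3095 0.0002; 0.0002 0.0962]
step 2: x^-=[2.4323, 3.0304]  P^-=[0.6450 0.0553; 0.0553 0.3939]  S=[1.1203 0.1521; 0.1521 0.5005]  K=[0.6072 -0.1255; 0.0470 0.7683]  nu=[-3.8911, -4.9931]  x^+=[0.6965, -0.9888]  P^+=[0.2474 0.0016; 0.0016 0.0850]
step 3: x^-=[1.0296, -0.9118]  P^-=[0.5574 0.0441; 0.0441 0.3789]  S=[1.0248 0.1402; 0.1402 0.4863]  K=[0.5728 -0.1203; 0.0460 0.7623]  nu=[-0.2352, -2.4570]  x^+=[1.1905, -2.7957]  P^+=[0.2334 0.0013; 0.0013 0.0843]
step 4: x^-=[1.9918, -2.7414]  P^-=[0.5381 0.0404; 0.0404 0.3774]  S=[1.0033 0.1369; 0.1369 0.4850]  K=[0.5644 -0.1203; 0.0454 0.7619]  nu=[-2.7968, 6.5911]  x^+=[-0.3798, 2.1536]  P^+=[0.2300 0.0010; 0.0010 0.0843]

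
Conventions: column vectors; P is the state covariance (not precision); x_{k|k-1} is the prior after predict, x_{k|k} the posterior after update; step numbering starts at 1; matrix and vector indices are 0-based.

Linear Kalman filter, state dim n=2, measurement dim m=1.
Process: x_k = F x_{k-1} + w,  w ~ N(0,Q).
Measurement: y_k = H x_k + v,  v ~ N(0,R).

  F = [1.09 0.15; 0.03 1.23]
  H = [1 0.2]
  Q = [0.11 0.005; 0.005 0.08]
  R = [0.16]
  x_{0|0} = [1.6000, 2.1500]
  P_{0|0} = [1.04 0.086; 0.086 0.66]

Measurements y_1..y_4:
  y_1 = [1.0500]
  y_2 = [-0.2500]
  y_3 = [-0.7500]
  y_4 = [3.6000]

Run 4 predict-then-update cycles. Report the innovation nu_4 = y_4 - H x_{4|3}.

innov = [3.7728]

step 1: x^-=[2.0665, 2.6925]  P^-=[1.3886 0.2765; 0.2765 1.0858]  S=[1.7026]  K=[0.8480; 0.2899]  nu=[-1.5550]  x^+=[0.7478, 2.2417]  P^+=[0.1641 -0.1421; -0.1421 0.9427]
step 2: x^-=[1.1513, 2.7797]  P^-=[0.2797 -0.0069; -0.0069 1.4958]  S=[0.4968]  K=[0.5603; 0.5883]  nu=[-1.9573]  x^+=[0.0547, 1.6283]  P^+=[0.1238 -0.1707; -0.1707 1.3239]
step 3: x^-=[0.3039, 2.0044]  P^-=[0.2310 0.0237; 0.0237 2.0705]  S=[0.4834]  K=[0.4878; 0.9058]  nu=[-1.4548]  x^+=[-0.4058, 0.6866]  P^+=[0.1160 -0.1898; -0.1898 1.6739]
step 4: x^-=[-0.3393, 0.8324]  P^-=[0.2234 0.0622; 0.0622 2.5985]  S=[0.5123]  K=[0.4605; 1.1360]  nu=[3.7728]  x^+=[1.3979, 5.1184]  P^+=[0.1148 -0.2057; -0.2057 1.9374]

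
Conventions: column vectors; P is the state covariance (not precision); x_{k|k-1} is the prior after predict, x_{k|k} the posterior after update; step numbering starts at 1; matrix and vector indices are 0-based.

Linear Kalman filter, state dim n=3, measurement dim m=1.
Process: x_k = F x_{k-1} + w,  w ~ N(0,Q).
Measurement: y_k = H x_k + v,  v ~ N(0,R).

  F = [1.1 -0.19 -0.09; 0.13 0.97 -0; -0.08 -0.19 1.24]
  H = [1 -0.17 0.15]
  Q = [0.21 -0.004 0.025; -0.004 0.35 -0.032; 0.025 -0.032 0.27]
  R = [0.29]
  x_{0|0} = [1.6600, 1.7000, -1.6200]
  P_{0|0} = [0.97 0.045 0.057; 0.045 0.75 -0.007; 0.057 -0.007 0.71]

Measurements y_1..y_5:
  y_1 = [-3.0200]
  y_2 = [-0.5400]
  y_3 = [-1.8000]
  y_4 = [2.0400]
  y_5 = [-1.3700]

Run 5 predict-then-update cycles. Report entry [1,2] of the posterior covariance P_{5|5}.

P_post[1,2] = -2.4734

step 1: x^-=[1.6488, 1.8648, -2.4646]  P^-=[1.3862 0.0433 -0.0416; 0.0433 1.0834 -0.1841; -0.0416 -0.1841 1.3883]  S=[1.7209]  K=[0.7976; -0.0979; 0.1151]  nu=[-3.9821]  x^+=[-1.5273, 2.2546, -2.9228]  P^+=[0.2914 0.1777 -0.1995; 0.1777 1.0669 -0.1648; -0.1995 -0.1648 1.3656]
step 2: x^-=[-1.8453, 1.9884, -3.9304]  P^-=[0.5718 0.0430 -0.3865; 0.0430 1.4036 -0.4802; -0.3865 -0.4802 2.5327]  S=[0.8533]  K=[0.5936; -0.3137; 0.0879]  nu=[2.2329]  x^+=[-0.5198, 1.2880, -3.7340]  P^+=[0.2711 0.2019 -0.4310; 0.2019 1.3196 -0.4566; -0.4310 -0.4566 2.5261]
step 3: x^-=[-0.4805, 1.1818, -4.8333]  P^-=[0.5915 0.0469 -0.7635; 0.0469 1.6471 -0.9174; -0.7635 -0.9174 4.5103]  S=[0.8324]  K=[0.5635; -0.4454; 0.0829]  nu=[-0.3936]  x^+=[-0.7023, 1.3571, -4.8660]  P^+=[0.3272 0.2558 -0.8024; 0.2558 1.4820 -0.8867; -0.8024 -0.8867 4.5046]
step 4: x^-=[-0.5924, 1.2251, -6.2355]  P^-=[0.7176 0.1230 -1.4091; 0.1230 1.8145 -1.5305; -1.4091 -1.5305 7.8366]  S=[0.8498]  K=[0.5711; -0.4883; 0.0313]  nu=[3.7760]  x^+=[1.5639, -0.6188, -6.1172]  P^+=[0.4404 0.3600 -1.4243; 0.3600 1.6118 -1.5175; -1.4243 -1.5175 7.8358]
step 5: x^-=[2.3884, -0.3969, -7.5929]  P^-=[0.9442 0.2863 -2.5212; 0.2863 1.9648 -2.4254; -2.5212 -2.4254 13.3879]  S=[0.8622]  K=[0.6000; -0.4773; -0.1168]  nu=[-2.6869]  x^+=[0.7761, 0.8854, -7.2791]  P^+=[0.6338 0.5332 -2.4608; 0.5332 1.7684 -2.4734; -2.4608 -2.4734 13.3761]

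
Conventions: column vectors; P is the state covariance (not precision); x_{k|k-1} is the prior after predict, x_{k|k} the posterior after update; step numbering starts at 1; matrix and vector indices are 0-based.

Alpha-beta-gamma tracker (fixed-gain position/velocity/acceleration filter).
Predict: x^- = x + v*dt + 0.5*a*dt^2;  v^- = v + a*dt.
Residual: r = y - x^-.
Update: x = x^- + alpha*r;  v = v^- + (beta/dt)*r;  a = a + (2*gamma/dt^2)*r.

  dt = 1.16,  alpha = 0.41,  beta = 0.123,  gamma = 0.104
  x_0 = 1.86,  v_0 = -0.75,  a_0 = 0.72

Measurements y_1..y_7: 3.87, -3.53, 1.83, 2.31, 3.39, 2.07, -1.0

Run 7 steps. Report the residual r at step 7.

step 1: x_pred=1.4744  r=2.3956  x^+=2.4566  v^+=0.3392  a^+=1.0903
step 2: x_pred=3.5837  r=-7.1137  x^+=0.6671  v^+=0.8497  a^+=-0.0093
step 3: x_pred=1.6464  r=0.1836  x^+=1.7217  v^+=0.8583  a^+=0.0191
step 4: x_pred=2.7302  r=-0.4202  x^+=2.5579  v^+=0.8359  a^+=-0.0459
step 5: x_pred=3.4967  r=-0.1067  x^+=3.4530  v^+=0.7714  a^+=-0.0624
step 6: x_pred=4.3058  r=-2.2358  x^+=3.3891  v^+=0.4619  a^+=-0.4080
step 7: x_pred=3.6505  r=-4.6505  x^+=1.7438  v^+=-0.5044  a^+=-1.1268

resid = -4.6505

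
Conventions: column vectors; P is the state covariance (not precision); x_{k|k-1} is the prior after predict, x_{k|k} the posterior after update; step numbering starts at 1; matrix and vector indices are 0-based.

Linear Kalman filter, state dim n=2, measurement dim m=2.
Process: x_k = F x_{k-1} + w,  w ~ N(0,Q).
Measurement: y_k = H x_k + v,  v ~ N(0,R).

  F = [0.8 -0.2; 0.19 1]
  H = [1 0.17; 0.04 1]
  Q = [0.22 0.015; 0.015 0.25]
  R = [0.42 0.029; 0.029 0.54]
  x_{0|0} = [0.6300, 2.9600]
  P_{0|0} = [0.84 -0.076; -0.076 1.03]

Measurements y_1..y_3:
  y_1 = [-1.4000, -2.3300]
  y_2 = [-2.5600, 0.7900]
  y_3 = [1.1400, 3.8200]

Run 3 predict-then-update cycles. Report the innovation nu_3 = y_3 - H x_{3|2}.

step 1: x^-=[-0.0880, 3.0797]  P^-=[0.8231 -0.1212; -0.1212 1.2814]  S=[1.2389 0.1577; 0.1577 1.8131]  K=[0.6613 -0.1062; -0.0118 0.7051]  nu=[-1.8355, -5.4062]  x^+=[-0.7275, -0.7108]  P^+=[0.2831 -0.0495; -0.0495 0.3824]
step 2: x^-=[-0.4398, -0.8490]  P^-=[0.4323 -0.0562; -0.0562 0.6238]  S=[0.8512 0.0958; 0.0958 1.1600]  K=[0.5051 -0.0752; -0.0017 0.5360]  nu=[-1.9758, 1.6566]  x^+=[-1.5625, 0.0423]  P^+=[0.2158 -0.0346; -0.0346 0.2908]
step 3: x^-=[-1.2584, -0.2546]  P^-=[0.3808 -0.0367; -0.0367 0.5354]  S=[0.8038 0.0983; 0.0983 1.0731]  K=[0.4738 -0.0634; 0.0068 0.4970]  nu=[2.4417, 4.1249]  x^+=[-0.3632, 1.8119]  P^+=[0.2020 -0.0286; -0.0286 0.2697]

innov = [2.4417, 4.1249]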